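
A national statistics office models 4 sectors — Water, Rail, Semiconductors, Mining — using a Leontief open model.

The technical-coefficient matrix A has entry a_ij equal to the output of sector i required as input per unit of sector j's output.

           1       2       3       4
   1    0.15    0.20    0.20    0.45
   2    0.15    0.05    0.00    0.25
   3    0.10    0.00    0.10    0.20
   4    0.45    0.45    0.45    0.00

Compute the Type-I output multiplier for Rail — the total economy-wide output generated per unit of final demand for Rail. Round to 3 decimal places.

m_2 = 5.172

I − A =
  [   0.85    -0.20    -0.20    -0.45]
  [  -0.15     0.95     0.00    -0.25]
  [  -0.10     0.00     0.90    -0.20]
  [  -0.45    -0.45    -0.45     1.00]
Compute the cofactors C_ij = (−1)^(i+j)·(3×3 minor ij) of I−A; the adjugate is their transpose:
adj(I−A) = Cᵀ =
  [ 0.668250   0.362250   0.382375   0.467750]
  [ 0.234000   0.448000   0.178500   0.253000]
  [ 0.182750   0.134750   0.436625   0.203250]
  [ 0.488250   0.425250   0.448875   0.680750]
det(I−A) = Σ_j (I−A)_1j·C_1j = (0.85)(0.668250) + (-0.20)(0.234000) + (-0.20)(0.182750) + (-0.45)(0.488250) = 0.26495
(I − A)⁻¹ = adj(I−A) / det(I−A) ≈
  [   2.5222     1.3672     1.4432     1.7654]
  [   0.8832     1.6909     0.6737     0.9549]
  [   0.6898     0.5086     1.6480     0.7671]
  [   1.8428     1.6050     1.6942     2.5694]
The output multiplier for sector j is the column-j sum of the Leontief inverse (I − A)⁻¹ = adj(I−A) / det(I−A).
Column 2 of adj(I−A): (0.362250, 0.448000, 0.134750, 0.425250); det(I−A) = 0.26495.
m_2 = (0.362250 + 0.448000 + 0.134750 + 0.425250) / 0.26495 = 1.37025 / 0.26495 ≈ 5.172.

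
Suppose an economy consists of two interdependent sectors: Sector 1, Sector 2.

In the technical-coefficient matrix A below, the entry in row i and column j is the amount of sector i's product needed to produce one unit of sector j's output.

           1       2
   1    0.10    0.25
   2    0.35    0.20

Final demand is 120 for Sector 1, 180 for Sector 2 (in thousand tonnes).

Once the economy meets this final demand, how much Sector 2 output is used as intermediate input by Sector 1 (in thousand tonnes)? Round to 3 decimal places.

I − A =
  [   0.90    -0.25]
  [  -0.35     0.80]
det(I−A) = (0.90)(0.80) − (-0.25)(-0.35) = 0.6325
adj(I−A) = [[0.80, 0.25], [0.35, 0.90]]
(I − A)⁻¹ = adj(I−A) / det(I−A) ≈
  [   1.2648     0.3953]
  [   0.5534     1.4229]
First solve x = (I − A)⁻¹ d = adj(I−A)·d / det(I−A); in particular x_1 = (0.80·120 + 0.25·180) / 0.6325 = 141.00 / 0.6325 ≈ 222.92490.
Intermediate flow from 2 to 1: z_21 = a_21 · x_1 = 0.35 × 141.00 / 0.6325 = 49.35 / 0.6325 ≈ 78.024.

z_21 = 78.024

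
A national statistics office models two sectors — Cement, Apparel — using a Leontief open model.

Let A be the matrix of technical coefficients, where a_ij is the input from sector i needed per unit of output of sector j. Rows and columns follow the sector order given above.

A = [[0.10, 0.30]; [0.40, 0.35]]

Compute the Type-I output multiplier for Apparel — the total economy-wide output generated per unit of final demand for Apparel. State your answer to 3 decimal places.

I − A =
  [   0.90    -0.30]
  [  -0.40     0.65]
det(I−A) = (0.90)(0.65) − (-0.30)(-0.40) = 0.4650
adj(I−A) = [[0.65, 0.30], [0.40, 0.90]]
(I − A)⁻¹ = adj(I−A) / det(I−A) ≈
  [   1.3978     0.6452]
  [   0.8602     1.9355]
The output multiplier for sector j is the column-j sum of the Leontief inverse (I − A)⁻¹ = adj(I−A) / det(I−A).
Column A of adj(I−A): (0.30, 0.90); det(I−A) = 0.4650.
m_A = (0.30 + 0.90) / 0.4650 = 1.20 / 0.4650 ≈ 2.581.

m_A = 2.581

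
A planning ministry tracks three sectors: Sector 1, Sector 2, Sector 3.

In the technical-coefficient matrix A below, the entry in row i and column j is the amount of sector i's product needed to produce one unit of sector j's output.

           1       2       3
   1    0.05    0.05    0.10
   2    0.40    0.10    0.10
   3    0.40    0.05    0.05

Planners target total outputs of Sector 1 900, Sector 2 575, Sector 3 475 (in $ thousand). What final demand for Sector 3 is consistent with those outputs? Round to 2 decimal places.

I − A =
  [   0.95    -0.05    -0.10]
  [  -0.40     0.90    -0.10]
  [  -0.40    -0.05     0.95]
d = (I − A) x:
  d_1 = (+0.95)·900 + (-0.05)·575 + (-0.10)·475 = 778.75
  d_2 = (-0.40)·900 + (+0.90)·575 + (-0.10)·475 = 110.00
  d_3 = (-0.40)·900 + (-0.05)·575 + (+0.95)·475 = 62.50

d_3 = 62.50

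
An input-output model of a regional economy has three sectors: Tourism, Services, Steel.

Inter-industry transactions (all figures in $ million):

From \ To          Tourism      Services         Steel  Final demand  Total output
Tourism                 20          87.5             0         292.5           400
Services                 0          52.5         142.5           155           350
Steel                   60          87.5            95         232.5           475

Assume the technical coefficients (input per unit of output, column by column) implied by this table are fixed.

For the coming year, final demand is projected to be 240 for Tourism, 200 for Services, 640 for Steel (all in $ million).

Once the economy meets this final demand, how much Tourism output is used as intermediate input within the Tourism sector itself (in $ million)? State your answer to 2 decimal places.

z_11 = 20.69

Technical coefficients a_ij = z_ij / X_j:
  a_11 = 20/400 = 0.05, a_21 = 0/400 = 0.00, a_31 = 60/400 = 0.15
  a_12 = 87.5/350 = 0.25, a_22 = 52.5/350 = 0.15, a_32 = 87.5/350 = 0.25
  a_13 = 0/475 = 0.00, a_23 = 142.5/475 = 0.30, a_33 = 95/475 = 0.20
I − A =
  [   0.95    -0.25     0.00]
  [   0.00     0.85    -0.30]
  [  -0.15    -0.25     0.80]
Cofactors of I−A, C_ij = (−1)^(i+j)·(minor ij) (rows/columns in the sector order above):
  C_11 = (0.85)(0.80) − (-0.30)(-0.25) = 0.6050
  C_12 = −[(0.00)(0.80) − (-0.30)(-0.15)] = 0.0450
  C_13 = (0.00)(-0.25) − (0.85)(-0.15) = 0.1275
  C_21 = −[(-0.25)(0.80) − (0.00)(-0.25)] = 0.2000
  C_22 = (0.95)(0.80) − (0.00)(-0.15) = 0.7600
  C_23 = −[(0.95)(-0.25) − (-0.25)(-0.15)] = 0.2750
  C_31 = (-0.25)(-0.30) − (0.00)(0.85) = 0.0750
  C_32 = −[(0.95)(-0.30) − (0.00)(0.00)] = 0.2850
  C_33 = (0.95)(0.85) − (-0.25)(0.00) = 0.8075
det(I−A) = Σ_j (I−A)_1j·C_1j = (0.95)(0.6050) + (-0.25)(0.0450) + (0.00)(0.1275) = 0.5635
adj(I−A) = Cᵀ =
  [ 0.6050   0.2000   0.0750]
  [ 0.0450   0.7600   0.2850]
  [ 0.1275   0.2750   0.8075]
(I − A)⁻¹ = adj(I−A) / det(I−A) ≈
  [   1.0736     0.3549     0.1331]
  [   0.0799     1.3487     0.5058]
  [   0.2263     0.4880     1.4330]
First solve x = (I − A)⁻¹ d = adj(I−A)·d / det(I−A); in particular x_1 = (0.6050·240 + 0.2000·200 + 0.0750·640) / 0.5635 = 233.20 / 0.5635 ≈ 413.8421.
Intermediate flow from 1 to 1: z_11 = a_11 · x_1 = 0.05 × 233.20 / 0.5635 = 11.66 / 0.5635 ≈ 20.69.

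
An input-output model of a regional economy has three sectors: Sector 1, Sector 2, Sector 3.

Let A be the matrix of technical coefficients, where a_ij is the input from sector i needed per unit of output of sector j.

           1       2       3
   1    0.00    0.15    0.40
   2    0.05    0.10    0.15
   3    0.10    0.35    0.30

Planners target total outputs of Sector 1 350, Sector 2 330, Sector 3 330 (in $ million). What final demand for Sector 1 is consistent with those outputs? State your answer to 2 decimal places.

I − A =
  [   1.00    -0.15    -0.40]
  [  -0.05     0.90    -0.15]
  [  -0.10    -0.35     0.70]
d = (I − A) x:
  d_1 = (+1.00)·350 + (-0.15)·330 + (-0.40)·330 = 168.50
  d_2 = (-0.05)·350 + (+0.90)·330 + (-0.15)·330 = 230.00
  d_3 = (-0.10)·350 + (-0.35)·330 + (+0.70)·330 = 80.50

d_1 = 168.50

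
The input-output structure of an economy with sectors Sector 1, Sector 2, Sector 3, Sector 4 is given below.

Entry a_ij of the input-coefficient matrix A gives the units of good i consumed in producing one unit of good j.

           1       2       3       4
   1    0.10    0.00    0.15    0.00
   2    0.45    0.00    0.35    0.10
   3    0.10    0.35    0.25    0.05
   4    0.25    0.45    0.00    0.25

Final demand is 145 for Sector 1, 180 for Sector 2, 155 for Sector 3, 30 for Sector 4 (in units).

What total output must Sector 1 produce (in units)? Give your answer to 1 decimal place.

I − A =
  [   0.90     0.00    -0.15     0.00]
  [  -0.45     1.00    -0.35    -0.10]
  [  -0.10    -0.35     0.75    -0.05]
  [  -0.25    -0.45     0.00     0.75]
Compute the cofactors C_ij = (−1)^(i+j)·(3×3 minor ij) of I−A; the adjugate is their transpose:
adj(I−A) = Cᵀ =
  [ 0.429000   0.042750   0.105750   0.012750]
  [ 0.302500   0.493125   0.290625   0.085125]
  [ 0.220000   0.256500   0.634500   0.076500]
  [ 0.324500   0.310125   0.209625   0.526125]
det(I−A) = Σ_j (I−A)_1j·C_1j = (0.90)(0.429000) + (0.00)(0.302500) + (-0.15)(0.220000) + (0.00)(0.324500) = 0.3531
(I − A)⁻¹ = adj(I−A) / det(I−A) ≈
  [   1.2150     0.1211     0.2995     0.0361]
  [   0.8567     1.3966     0.8231     0.2411]
  [   0.6231     0.7264     1.7969     0.2167]
  [   0.9190     0.8783     0.5937     1.4900]
x = (I − A)⁻¹ d = adj(I−A)·d / det(I−A), with det(I−A) = 0.3531:
  x_1 = (0.429000·145 + 0.042750·180 + 0.105750·155 + 0.012750·30) / 0.3531 = 86.67375 / 0.3531 ≈ 245.5
  x_2 = (0.302500·145 + 0.493125·180 + 0.290625·155 + 0.085125·30) / 0.3531 = 180.225625 / 0.3531 ≈ 510.4
  x_3 = (0.220000·145 + 0.256500·180 + 0.634500·155 + 0.076500·30) / 0.3531 = 178.7125 / 0.3531 ≈ 506.1
  x_4 = (0.324500·145 + 0.310125·180 + 0.209625·155 + 0.526125·30) / 0.3531 = 151.150625 / 0.3531 ≈ 428.1

x_1 = 245.5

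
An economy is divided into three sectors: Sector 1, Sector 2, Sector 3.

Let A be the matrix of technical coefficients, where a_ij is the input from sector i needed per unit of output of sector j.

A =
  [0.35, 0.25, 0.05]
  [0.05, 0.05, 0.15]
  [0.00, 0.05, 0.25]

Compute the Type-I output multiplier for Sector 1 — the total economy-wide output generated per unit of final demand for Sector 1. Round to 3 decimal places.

m_1 = 1.660

I − A =
  [   0.65    -0.25    -0.05]
  [  -0.05     0.95    -0.15]
  [   0.00    -0.05     0.75]
Cofactors of I−A, C_ij = (−1)^(i+j)·(minor ij) (rows/columns in the sector order above):
  C_11 = (0.95)(0.75) − (-0.15)(-0.05) = 0.7050
  C_12 = −[(-0.05)(0.75) − (-0.15)(0.00)] = 0.0375
  C_13 = (-0.05)(-0.05) − (0.95)(0.00) = 0.0025
  C_21 = −[(-0.25)(0.75) − (-0.05)(-0.05)] = 0.1900
  C_22 = (0.65)(0.75) − (-0.05)(0.00) = 0.4875
  C_23 = −[(0.65)(-0.05) − (-0.25)(0.00)] = 0.0325
  C_31 = (-0.25)(-0.15) − (-0.05)(0.95) = 0.0850
  C_32 = −[(0.65)(-0.15) − (-0.05)(-0.05)] = 0.1000
  C_33 = (0.65)(0.95) − (-0.25)(-0.05) = 0.6050
det(I−A) = Σ_j (I−A)_1j·C_1j = (0.65)(0.7050) + (-0.25)(0.0375) + (-0.05)(0.0025) = 0.44875
adj(I−A) = Cᵀ =
  [ 0.7050   0.1900   0.0850]
  [ 0.0375   0.4875   0.1000]
  [ 0.0025   0.0325   0.6050]
(I − A)⁻¹ = adj(I−A) / det(I−A) ≈
  [   1.5710     0.4234     0.1894]
  [   0.0836     1.0864     0.2228]
  [   0.0056     0.0724     1.3482]
The output multiplier for sector j is the column-j sum of the Leontief inverse (I − A)⁻¹ = adj(I−A) / det(I−A).
Column 1 of adj(I−A): (0.7050, 0.0375, 0.0025); det(I−A) = 0.44875.
m_1 = (0.7050 + 0.0375 + 0.0025) / 0.44875 = 0.745 / 0.44875 ≈ 1.660.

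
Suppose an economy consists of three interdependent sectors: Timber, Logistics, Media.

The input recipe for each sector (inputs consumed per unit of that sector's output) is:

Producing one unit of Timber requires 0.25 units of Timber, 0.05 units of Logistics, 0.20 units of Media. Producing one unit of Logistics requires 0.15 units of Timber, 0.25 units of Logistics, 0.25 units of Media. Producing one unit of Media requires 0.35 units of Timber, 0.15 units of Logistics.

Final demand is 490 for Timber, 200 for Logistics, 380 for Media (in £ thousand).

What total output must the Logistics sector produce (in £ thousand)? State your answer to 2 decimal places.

x_L = 482.49

I − A =
  [   0.75    -0.15    -0.35]
  [  -0.05     0.75    -0.15]
  [  -0.20    -0.25     1.00]
Cofactors of I−A, C_ij = (−1)^(i+j)·(minor ij) (rows/columns in the sector order above):
  C_11 = (0.75)(1.00) − (-0.15)(-0.25) = 0.7125
  C_12 = −[(-0.05)(1.00) − (-0.15)(-0.20)] = 0.0800
  C_13 = (-0.05)(-0.25) − (0.75)(-0.20) = 0.1625
  C_21 = −[(-0.15)(1.00) − (-0.35)(-0.25)] = 0.2375
  C_22 = (0.75)(1.00) − (-0.35)(-0.20) = 0.6800
  C_23 = −[(0.75)(-0.25) − (-0.15)(-0.20)] = 0.2175
  C_31 = (-0.15)(-0.15) − (-0.35)(0.75) = 0.2850
  C_32 = −[(0.75)(-0.15) − (-0.35)(-0.05)] = 0.1300
  C_33 = (0.75)(0.75) − (-0.15)(-0.05) = 0.5550
det(I−A) = Σ_j (I−A)_1j·C_1j = (0.75)(0.7125) + (-0.15)(0.0800) + (-0.35)(0.1625) = 0.4655
adj(I−A) = Cᵀ =
  [ 0.7125   0.2375   0.2850]
  [ 0.0800   0.6800   0.1300]
  [ 0.1625   0.2175   0.5550]
(I − A)⁻¹ = adj(I−A) / det(I−A) ≈
  [   1.5306     0.5102     0.6122]
  [   0.1719     1.4608     0.2793]
  [   0.3491     0.4672     1.1923]
x = (I − A)⁻¹ d = adj(I−A)·d / det(I−A), with det(I−A) = 0.4655:
  x_T = (0.7125·490 + 0.2375·200 + 0.2850·380) / 0.4655 = 504.925 / 0.4655 ≈ 1084.69
  x_L = (0.0800·490 + 0.6800·200 + 0.1300·380) / 0.4655 = 224.60 / 0.4655 ≈ 482.49
  x_M = (0.1625·490 + 0.2175·200 + 0.5550·380) / 0.4655 = 334.025 / 0.4655 ≈ 717.56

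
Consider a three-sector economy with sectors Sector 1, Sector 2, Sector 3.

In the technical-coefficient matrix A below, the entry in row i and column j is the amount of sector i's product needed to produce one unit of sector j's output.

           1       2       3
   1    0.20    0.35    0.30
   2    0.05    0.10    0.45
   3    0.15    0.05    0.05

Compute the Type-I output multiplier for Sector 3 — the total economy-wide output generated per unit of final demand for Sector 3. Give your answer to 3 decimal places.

m_3 = 2.575

I − A =
  [   0.80    -0.35    -0.30]
  [  -0.05     0.90    -0.45]
  [  -0.15    -0.05     0.95]
Cofactors of I−A, C_ij = (−1)^(i+j)·(minor ij) (rows/columns in the sector order above):
  C_11 = (0.90)(0.95) − (-0.45)(-0.05) = 0.8325
  C_12 = −[(-0.05)(0.95) − (-0.45)(-0.15)] = 0.1150
  C_13 = (-0.05)(-0.05) − (0.90)(-0.15) = 0.1375
  C_21 = −[(-0.35)(0.95) − (-0.30)(-0.05)] = 0.3475
  C_22 = (0.80)(0.95) − (-0.30)(-0.15) = 0.7150
  C_23 = −[(0.80)(-0.05) − (-0.35)(-0.15)] = 0.0925
  C_31 = (-0.35)(-0.45) − (-0.30)(0.90) = 0.4275
  C_32 = −[(0.80)(-0.45) − (-0.30)(-0.05)] = 0.3750
  C_33 = (0.80)(0.90) − (-0.35)(-0.05) = 0.7025
det(I−A) = Σ_j (I−A)_1j·C_1j = (0.80)(0.8325) + (-0.35)(0.1150) + (-0.30)(0.1375) = 0.5845
adj(I−A) = Cᵀ =
  [ 0.8325   0.3475   0.4275]
  [ 0.1150   0.7150   0.3750]
  [ 0.1375   0.0925   0.7025]
(I − A)⁻¹ = adj(I−A) / det(I−A) ≈
  [   1.4243     0.5945     0.7314]
  [   0.1967     1.2233     0.6416]
  [   0.2352     0.1583     1.2019]
The output multiplier for sector j is the column-j sum of the Leontief inverse (I − A)⁻¹ = adj(I−A) / det(I−A).
Column 3 of adj(I−A): (0.4275, 0.3750, 0.7025); det(I−A) = 0.5845.
m_3 = (0.4275 + 0.3750 + 0.7025) / 0.5845 = 1.505 / 0.5845 ≈ 2.575.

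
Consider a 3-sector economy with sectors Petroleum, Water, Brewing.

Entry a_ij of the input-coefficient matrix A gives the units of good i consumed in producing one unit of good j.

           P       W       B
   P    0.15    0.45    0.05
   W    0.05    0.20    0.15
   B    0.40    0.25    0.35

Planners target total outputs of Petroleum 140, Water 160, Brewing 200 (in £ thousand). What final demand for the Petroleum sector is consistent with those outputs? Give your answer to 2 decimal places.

I − A =
  [   0.85    -0.45    -0.05]
  [  -0.05     0.80    -0.15]
  [  -0.40    -0.25     0.65]
d = (I − A) x:
  d_P = (+0.85)·140 + (-0.45)·160 + (-0.05)·200 = 37.00
  d_W = (-0.05)·140 + (+0.80)·160 + (-0.15)·200 = 91.00
  d_B = (-0.40)·140 + (-0.25)·160 + (+0.65)·200 = 34.00

d_P = 37.00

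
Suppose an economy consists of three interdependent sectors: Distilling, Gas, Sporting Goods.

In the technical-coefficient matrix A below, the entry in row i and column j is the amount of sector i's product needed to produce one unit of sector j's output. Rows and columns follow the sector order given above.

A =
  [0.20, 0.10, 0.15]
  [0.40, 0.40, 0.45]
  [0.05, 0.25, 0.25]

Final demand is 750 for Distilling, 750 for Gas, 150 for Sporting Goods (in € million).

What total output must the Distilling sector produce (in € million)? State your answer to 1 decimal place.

x_1 = 1639.2

I − A =
  [   0.80    -0.10    -0.15]
  [  -0.40     0.60    -0.45]
  [  -0.05    -0.25     0.75]
Cofactors of I−A, C_ij = (−1)^(i+j)·(minor ij) (rows/columns in the sector order above):
  C_11 = (0.60)(0.75) − (-0.45)(-0.25) = 0.3375
  C_12 = −[(-0.40)(0.75) − (-0.45)(-0.05)] = 0.3225
  C_13 = (-0.40)(-0.25) − (0.60)(-0.05) = 0.1300
  C_21 = −[(-0.10)(0.75) − (-0.15)(-0.25)] = 0.1125
  C_22 = (0.80)(0.75) − (-0.15)(-0.05) = 0.5925
  C_23 = −[(0.80)(-0.25) − (-0.10)(-0.05)] = 0.2050
  C_31 = (-0.10)(-0.45) − (-0.15)(0.60) = 0.1350
  C_32 = −[(0.80)(-0.45) − (-0.15)(-0.40)] = 0.4200
  C_33 = (0.80)(0.60) − (-0.10)(-0.40) = 0.4400
det(I−A) = Σ_j (I−A)_1j·C_1j = (0.80)(0.3375) + (-0.10)(0.3225) + (-0.15)(0.1300) = 0.21825
adj(I−A) = Cᵀ =
  [ 0.3375   0.1125   0.1350]
  [ 0.3225   0.5925   0.4200]
  [ 0.1300   0.2050   0.4400]
(I − A)⁻¹ = adj(I−A) / det(I−A) ≈
  [   1.5464     0.5155     0.6186]
  [   1.4777     2.7148     1.9244]
  [   0.5956     0.9393     2.0160]
x = (I − A)⁻¹ d = adj(I−A)·d / det(I−A), with det(I−A) = 0.21825:
  x_1 = (0.3375·750 + 0.1125·750 + 0.1350·150) / 0.21825 = 357.75 / 0.21825 ≈ 1639.2
  x_2 = (0.3225·750 + 0.5925·750 + 0.4200·150) / 0.21825 = 749.25 / 0.21825 ≈ 3433.0
  x_3 = (0.1300·750 + 0.2050·750 + 0.4400·150) / 0.21825 = 317.25 / 0.21825 ≈ 1453.6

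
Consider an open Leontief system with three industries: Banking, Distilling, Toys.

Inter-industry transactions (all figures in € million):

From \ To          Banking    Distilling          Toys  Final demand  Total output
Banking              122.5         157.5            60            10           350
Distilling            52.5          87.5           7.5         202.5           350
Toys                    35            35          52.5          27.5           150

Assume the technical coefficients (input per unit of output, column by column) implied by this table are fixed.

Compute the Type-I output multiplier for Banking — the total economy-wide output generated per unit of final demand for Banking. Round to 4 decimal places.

Technical coefficients a_ij = z_ij / X_j:
  a_BB = 122.5/350 = 0.35, a_DB = 52.5/350 = 0.15, a_TB = 35/350 = 0.10
  a_BD = 157.5/350 = 0.45, a_DD = 87.5/350 = 0.25, a_TD = 35/350 = 0.10
  a_BT = 60/150 = 0.40, a_DT = 7.5/150 = 0.05, a_TT = 52.5/150 = 0.35
I − A =
  [   0.65    -0.45    -0.40]
  [  -0.15     0.75    -0.05]
  [  -0.10    -0.10     0.65]
Cofactors of I−A, C_ij = (−1)^(i+j)·(minor ij) (rows/columns in the sector order above):
  C_11 = (0.75)(0.65) − (-0.05)(-0.10) = 0.4825
  C_12 = −[(-0.15)(0.65) − (-0.05)(-0.10)] = 0.1025
  C_13 = (-0.15)(-0.10) − (0.75)(-0.10) = 0.0900
  C_21 = −[(-0.45)(0.65) − (-0.40)(-0.10)] = 0.3325
  C_22 = (0.65)(0.65) − (-0.40)(-0.10) = 0.3825
  C_23 = −[(0.65)(-0.10) − (-0.45)(-0.10)] = 0.1100
  C_31 = (-0.45)(-0.05) − (-0.40)(0.75) = 0.3225
  C_32 = −[(0.65)(-0.05) − (-0.40)(-0.15)] = 0.0925
  C_33 = (0.65)(0.75) − (-0.45)(-0.15) = 0.4200
det(I−A) = Σ_j (I−A)_1j·C_1j = (0.65)(0.4825) + (-0.45)(0.1025) + (-0.40)(0.0900) = 0.2315
adj(I−A) = Cᵀ =
  [ 0.4825   0.3325   0.3225]
  [ 0.1025   0.3825   0.0925]
  [ 0.0900   0.1100   0.4200]
(I − A)⁻¹ = adj(I−A) / det(I−A) ≈
  [   2.08423     1.43629     1.39309]
  [   0.44276     1.65227     0.39957]
  [   0.38877     0.47516     1.81425]
The output multiplier for sector j is the column-j sum of the Leontief inverse (I − A)⁻¹ = adj(I−A) / det(I−A).
Column B of adj(I−A): (0.4825, 0.1025, 0.0900); det(I−A) = 0.2315.
m_B = (0.4825 + 0.1025 + 0.0900) / 0.2315 = 0.675 / 0.2315 ≈ 2.9158.

m_B = 2.9158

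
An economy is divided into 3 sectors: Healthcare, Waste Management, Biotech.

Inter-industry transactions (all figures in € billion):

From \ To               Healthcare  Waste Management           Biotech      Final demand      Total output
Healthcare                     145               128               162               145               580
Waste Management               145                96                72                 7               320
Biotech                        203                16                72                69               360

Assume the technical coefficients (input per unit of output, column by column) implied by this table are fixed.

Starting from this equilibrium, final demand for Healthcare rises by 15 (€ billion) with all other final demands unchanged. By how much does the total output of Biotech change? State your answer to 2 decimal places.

Technical coefficients a_ij = z_ij / X_j:
  a_11 = 145/580 = 0.25, a_21 = 145/580 = 0.25, a_31 = 203/580 = 0.35
  a_12 = 128/320 = 0.40, a_22 = 96/320 = 0.30, a_32 = 16/320 = 0.05
  a_13 = 162/360 = 0.45, a_23 = 72/360 = 0.20, a_33 = 72/360 = 0.20
I − A =
  [   0.75    -0.40    -0.45]
  [  -0.25     0.70    -0.20]
  [  -0.35    -0.05     0.80]
Cofactors of I−A, C_ij = (−1)^(i+j)·(minor ij) (rows/columns in the sector order above):
  C_11 = (0.70)(0.80) − (-0.20)(-0.05) = 0.5500
  C_12 = −[(-0.25)(0.80) − (-0.20)(-0.35)] = 0.2700
  C_13 = (-0.25)(-0.05) − (0.70)(-0.35) = 0.2575
  C_21 = −[(-0.40)(0.80) − (-0.45)(-0.05)] = 0.3425
  C_22 = (0.75)(0.80) − (-0.45)(-0.35) = 0.4425
  C_23 = −[(0.75)(-0.05) − (-0.40)(-0.35)] = 0.1775
  C_31 = (-0.40)(-0.20) − (-0.45)(0.70) = 0.3950
  C_32 = −[(0.75)(-0.20) − (-0.45)(-0.25)] = 0.2625
  C_33 = (0.75)(0.70) − (-0.40)(-0.25) = 0.4250
det(I−A) = Σ_j (I−A)_1j·C_1j = (0.75)(0.5500) + (-0.40)(0.2700) + (-0.45)(0.2575) = 0.188625
adj(I−A) = Cᵀ =
  [ 0.5500   0.3425   0.3950]
  [ 0.2700   0.4425   0.2625]
  [ 0.2575   0.1775   0.4250]
(I − A)⁻¹ = adj(I−A) / det(I−A) ≈
  [   2.9158     1.8158     2.0941]
  [   1.4314     2.3459     1.3917]
  [   1.3651     0.9410     2.2531]
Δx = (I − A)⁻¹ Δd with Δd having +15 in the Healthcare component and 0 elsewhere.
So Δx_3 = L_31 · (+15), where L_31 = adj(I−A)_31 / det(I−A) = 0.2575 / 0.188625.
Δx_3 = 0.2575 × (+15) / 0.188625 = 3.8625 / 0.188625 ≈ 20.48.

Δx_3 = 20.48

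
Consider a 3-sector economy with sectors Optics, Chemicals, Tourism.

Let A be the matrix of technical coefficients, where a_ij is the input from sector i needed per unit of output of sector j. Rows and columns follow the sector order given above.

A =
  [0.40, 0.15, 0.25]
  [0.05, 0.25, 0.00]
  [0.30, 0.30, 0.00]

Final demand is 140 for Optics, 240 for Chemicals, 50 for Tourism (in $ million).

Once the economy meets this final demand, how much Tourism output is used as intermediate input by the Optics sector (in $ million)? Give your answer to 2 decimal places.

I − A =
  [   0.60    -0.15    -0.25]
  [  -0.05     0.75     0.00]
  [  -0.30    -0.30     1.00]
Cofactors of I−A, C_ij = (−1)^(i+j)·(minor ij) (rows/columns in the sector order above):
  C_11 = (0.75)(1.00) − (0.00)(-0.30) = 0.7500
  C_12 = −[(-0.05)(1.00) − (0.00)(-0.30)] = 0.0500
  C_13 = (-0.05)(-0.30) − (0.75)(-0.30) = 0.2400
  C_21 = −[(-0.15)(1.00) − (-0.25)(-0.30)] = 0.2250
  C_22 = (0.60)(1.00) − (-0.25)(-0.30) = 0.5250
  C_23 = −[(0.60)(-0.30) − (-0.15)(-0.30)] = 0.2250
  C_31 = (-0.15)(0.00) − (-0.25)(0.75) = 0.1875
  C_32 = −[(0.60)(0.00) − (-0.25)(-0.05)] = 0.0125
  C_33 = (0.60)(0.75) − (-0.15)(-0.05) = 0.4425
det(I−A) = Σ_j (I−A)_1j·C_1j = (0.60)(0.7500) + (-0.15)(0.0500) + (-0.25)(0.2400) = 0.3825
adj(I−A) = Cᵀ =
  [ 0.7500   0.2250   0.1875]
  [ 0.0500   0.5250   0.0125]
  [ 0.2400   0.2250   0.4425]
(I − A)⁻¹ = adj(I−A) / det(I−A) ≈
  [   1.9608     0.5882     0.4902]
  [   0.1307     1.3725     0.0327]
  [   0.6275     0.5882     1.1569]
First solve x = (I − A)⁻¹ d = adj(I−A)·d / det(I−A); in particular x_O = (0.7500·140 + 0.2250·240 + 0.1875·50) / 0.3825 = 168.375 / 0.3825 ≈ 440.1961.
Intermediate flow from T to O: z_TO = a_TO · x_O = 0.30 × 168.375 / 0.3825 = 50.5125 / 0.3825 ≈ 132.06.

z_TO = 132.06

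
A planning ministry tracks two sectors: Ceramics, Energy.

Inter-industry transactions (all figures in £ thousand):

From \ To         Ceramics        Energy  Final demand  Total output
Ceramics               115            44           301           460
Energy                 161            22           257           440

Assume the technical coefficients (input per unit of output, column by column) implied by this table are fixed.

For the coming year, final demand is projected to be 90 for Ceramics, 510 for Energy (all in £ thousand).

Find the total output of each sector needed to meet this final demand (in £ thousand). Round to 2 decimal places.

x_1 = 201.48, x_2 = 611.07

Technical coefficients a_ij = z_ij / X_j:
  a_11 = 115/460 = 0.25, a_21 = 161/460 = 0.35
  a_12 = 44/440 = 0.10, a_22 = 22/440 = 0.05
I − A =
  [   0.75    -0.10]
  [  -0.35     0.95]
det(I−A) = (0.75)(0.95) − (-0.10)(-0.35) = 0.6775
adj(I−A) = [[0.95, 0.10], [0.35, 0.75]]
(I − A)⁻¹ = adj(I−A) / det(I−A) ≈
  [   1.4022     0.1476]
  [   0.5166     1.1070]
x = (I − A)⁻¹ d = adj(I−A)·d / det(I−A), with det(I−A) = 0.6775:
  x_1 = (0.95·90 + 0.10·510) / 0.6775 = 136.50 / 0.6775 ≈ 201.48
  x_2 = (0.35·90 + 0.75·510) / 0.6775 = 414.00 / 0.6775 ≈ 611.07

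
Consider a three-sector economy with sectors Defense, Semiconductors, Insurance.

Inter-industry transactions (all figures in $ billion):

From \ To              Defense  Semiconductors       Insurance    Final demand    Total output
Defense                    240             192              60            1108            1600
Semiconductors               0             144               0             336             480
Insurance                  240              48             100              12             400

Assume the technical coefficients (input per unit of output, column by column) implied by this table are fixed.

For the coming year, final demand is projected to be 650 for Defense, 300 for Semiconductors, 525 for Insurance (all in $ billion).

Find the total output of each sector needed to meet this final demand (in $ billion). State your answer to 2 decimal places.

x_1 = 1140.24, x_2 = 428.57, x_3 = 985.19

Technical coefficients a_ij = z_ij / X_j:
  a_11 = 240/1600 = 0.15, a_21 = 0/1600 = 0.00, a_31 = 240/1600 = 0.15
  a_12 = 192/480 = 0.40, a_22 = 144/480 = 0.30, a_32 = 48/480 = 0.10
  a_13 = 60/400 = 0.15, a_23 = 0/400 = 0.00, a_33 = 100/400 = 0.25
I − A =
  [   0.85    -0.40    -0.15]
  [   0.00     0.70     0.00]
  [  -0.15    -0.10     0.75]
Cofactors of I−A, C_ij = (−1)^(i+j)·(minor ij) (rows/columns in the sector order above):
  C_11 = (0.70)(0.75) − (0.00)(-0.10) = 0.5250
  C_12 = −[(0.00)(0.75) − (0.00)(-0.15)] = 0.0000
  C_13 = (0.00)(-0.10) − (0.70)(-0.15) = 0.1050
  C_21 = −[(-0.40)(0.75) − (-0.15)(-0.10)] = 0.3150
  C_22 = (0.85)(0.75) − (-0.15)(-0.15) = 0.6150
  C_23 = −[(0.85)(-0.10) − (-0.40)(-0.15)] = 0.1450
  C_31 = (-0.40)(0.00) − (-0.15)(0.70) = 0.1050
  C_32 = −[(0.85)(0.00) − (-0.15)(0.00)] = 0.0000
  C_33 = (0.85)(0.70) − (-0.40)(0.00) = 0.5950
det(I−A) = Σ_j (I−A)_1j·C_1j = (0.85)(0.5250) + (-0.40)(0.0000) + (-0.15)(0.1050) = 0.4305
adj(I−A) = Cᵀ =
  [ 0.5250   0.3150   0.1050]
  [ 0.0000   0.6150   0.0000]
  [ 0.1050   0.1450   0.5950]
(I − A)⁻¹ = adj(I−A) / det(I−A) ≈
  [   1.2195     0.7317     0.2439]
  [   0.0000     1.4286     0.0000]
  [   0.2439     0.3368     1.3821]
x = (I − A)⁻¹ d = adj(I−A)·d / det(I−A), with det(I−A) = 0.4305:
  x_1 = (0.5250·650 + 0.3150·300 + 0.1050·525) / 0.4305 = 490.875 / 0.4305 ≈ 1140.24
  x_2 = (0.0000·650 + 0.6150·300 + 0.0000·525) / 0.4305 = 184.50 / 0.4305 ≈ 428.57
  x_3 = (0.1050·650 + 0.1450·300 + 0.5950·525) / 0.4305 = 424.125 / 0.4305 ≈ 985.19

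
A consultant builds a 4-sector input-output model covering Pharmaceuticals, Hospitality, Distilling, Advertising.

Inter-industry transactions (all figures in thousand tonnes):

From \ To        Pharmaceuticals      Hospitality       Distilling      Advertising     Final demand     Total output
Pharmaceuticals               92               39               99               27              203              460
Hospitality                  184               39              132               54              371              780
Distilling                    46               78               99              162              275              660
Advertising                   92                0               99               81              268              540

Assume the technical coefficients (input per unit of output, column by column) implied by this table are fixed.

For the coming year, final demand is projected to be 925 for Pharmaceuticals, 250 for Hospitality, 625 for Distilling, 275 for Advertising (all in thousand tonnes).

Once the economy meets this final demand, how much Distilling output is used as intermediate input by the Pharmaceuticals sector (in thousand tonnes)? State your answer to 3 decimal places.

Technical coefficients a_ij = z_ij / X_j:
  a_11 = 92/460 = 0.20, a_21 = 184/460 = 0.40, a_31 = 46/460 = 0.10, a_41 = 92/460 = 0.20
  a_12 = 39/780 = 0.05, a_22 = 39/780 = 0.05, a_32 = 78/780 = 0.10, a_42 = 0/780 = 0.00
  a_13 = 99/660 = 0.15, a_23 = 132/660 = 0.20, a_33 = 99/660 = 0.15, a_43 = 99/660 = 0.15
  a_14 = 27/540 = 0.05, a_24 = 54/540 = 0.10, a_34 = 162/540 = 0.30, a_44 = 81/540 = 0.15
I − A =
  [   0.80    -0.05    -0.15    -0.05]
  [  -0.40     0.95    -0.20    -0.10]
  [  -0.10    -0.10     0.85    -0.30]
  [  -0.20     0.00    -0.15     0.85]
Compute the cofactors C_ij = (−1)^(i+j)·(3×3 minor ij) of I−A; the adjugate is their transpose:
adj(I−A) = Cᵀ =
  [ 0.625125   0.047375   0.137500   0.090875]
  [ 0.318500   0.511000   0.203000   0.150500]
  [ 0.173750   0.074250   0.618500   0.237250]
  [ 0.177750   0.024250   0.141500   0.591750]
det(I−A) = Σ_j (I−A)_1j·C_1j = (0.80)(0.625125) + (-0.05)(0.318500) + (-0.15)(0.173750) + (-0.05)(0.177750) = 0.449225
(I − A)⁻¹ = adj(I−A) / det(I−A) ≈
  [   1.3916     0.1055     0.3061     0.2023]
  [   0.7090     1.1375     0.4519     0.3350]
  [   0.3868     0.1653     1.3768     0.5281]
  [   0.3957     0.0540     0.3150     1.3173]
First solve x = (I − A)⁻¹ d = adj(I−A)·d / det(I−A); in particular x_1 = (0.625125·925 + 0.047375·250 + 0.137500·625 + 0.090875·275) / 0.449225 = 701.0125 / 0.449225 ≈ 1560.49307.
Intermediate flow from 3 to 1: z_31 = a_31 · x_1 = 0.10 × 701.0125 / 0.449225 = 70.10125 / 0.449225 ≈ 156.049.

z_31 = 156.049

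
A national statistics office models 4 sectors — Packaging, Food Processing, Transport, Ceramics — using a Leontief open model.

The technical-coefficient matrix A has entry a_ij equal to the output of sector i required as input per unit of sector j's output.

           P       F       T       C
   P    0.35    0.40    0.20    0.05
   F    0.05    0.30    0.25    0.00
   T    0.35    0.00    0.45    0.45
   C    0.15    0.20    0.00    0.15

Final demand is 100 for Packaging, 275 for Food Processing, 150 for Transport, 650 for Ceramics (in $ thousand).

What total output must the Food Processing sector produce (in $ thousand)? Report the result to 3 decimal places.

I − A =
  [   0.65    -0.40    -0.20    -0.05]
  [  -0.05     0.70    -0.25     0.00]
  [  -0.35     0.00     0.55    -0.45]
  [  -0.15    -0.20     0.00     0.85]
Compute the cofactors C_ij = (−1)^(i+j)·(3×3 minor ij) of I−A; the adjugate is their transpose:
adj(I−A) = Cᵀ =
  [ 0.304750   0.210500   0.206500   0.127250]
  [ 0.114625   0.226750   0.144750   0.083375]
  [ 0.260000   0.208000   0.364000   0.208000]
  [ 0.080750   0.090500   0.070500   0.155250]
det(I−A) = Σ_j (I−A)_1j·C_1j = (0.65)(0.304750) + (-0.40)(0.114625) + (-0.20)(0.260000) + (-0.05)(0.080750) = 0.0962
(I − A)⁻¹ = adj(I−A) / det(I−A) ≈
  [   3.1679     2.1881     2.1466     1.3228]
  [   1.1915     2.3571     1.5047     0.8667]
  [   2.7027     2.1622     3.7838     2.1622]
  [   0.8394     0.9407     0.7328     1.6138]
x = (I − A)⁻¹ d = adj(I−A)·d / det(I−A), with det(I−A) = 0.0962:
  x_P = (0.304750·100 + 0.210500·275 + 0.206500·150 + 0.127250·650) / 0.0962 = 202.05 / 0.0962 ≈ 2100.312
  x_F = (0.114625·100 + 0.226750·275 + 0.144750·150 + 0.083375·650) / 0.0962 = 149.725 / 0.0962 ≈ 1556.393
  x_T = (0.260000·100 + 0.208000·275 + 0.364000·150 + 0.208000·650) / 0.0962 = 273.00 / 0.0962 ≈ 2837.838
  x_C = (0.080750·100 + 0.090500·275 + 0.070500·150 + 0.155250·650) / 0.0962 = 144.45 / 0.0962 ≈ 1501.559

x_F = 1556.393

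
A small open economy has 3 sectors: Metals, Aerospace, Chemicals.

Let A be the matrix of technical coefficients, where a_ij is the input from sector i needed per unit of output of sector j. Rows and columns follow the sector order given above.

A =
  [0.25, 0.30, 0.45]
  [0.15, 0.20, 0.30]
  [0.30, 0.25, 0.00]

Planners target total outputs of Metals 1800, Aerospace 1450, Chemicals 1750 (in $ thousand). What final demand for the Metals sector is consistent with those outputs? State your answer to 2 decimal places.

d_M = 127.50

I − A =
  [   0.75    -0.30    -0.45]
  [  -0.15     0.80    -0.30]
  [  -0.30    -0.25     1.00]
d = (I − A) x:
  d_M = (+0.75)·1800 + (-0.30)·1450 + (-0.45)·1750 = 127.50
  d_A = (-0.15)·1800 + (+0.80)·1450 + (-0.30)·1750 = 365.00
  d_C = (-0.30)·1800 + (-0.25)·1450 + (+1.00)·1750 = 847.50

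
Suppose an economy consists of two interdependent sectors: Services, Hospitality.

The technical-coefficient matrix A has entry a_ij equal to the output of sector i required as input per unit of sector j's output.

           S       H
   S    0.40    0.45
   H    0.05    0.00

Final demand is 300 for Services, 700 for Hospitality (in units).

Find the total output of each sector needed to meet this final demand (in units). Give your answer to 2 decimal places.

x_S = 1064.94, x_H = 753.25

I − A =
  [   0.60    -0.45]
  [  -0.05     1.00]
det(I−A) = (0.60)(1.00) − (-0.45)(-0.05) = 0.5775
adj(I−A) = [[1.00, 0.45], [0.05, 0.60]]
(I − A)⁻¹ = adj(I−A) / det(I−A) ≈
  [   1.7316     0.7792]
  [   0.0866     1.0390]
x = (I − A)⁻¹ d = adj(I−A)·d / det(I−A), with det(I−A) = 0.5775:
  x_S = (1.00·300 + 0.45·700) / 0.5775 = 615.00 / 0.5775 ≈ 1064.94
  x_H = (0.05·300 + 0.60·700) / 0.5775 = 435.00 / 0.5775 ≈ 753.25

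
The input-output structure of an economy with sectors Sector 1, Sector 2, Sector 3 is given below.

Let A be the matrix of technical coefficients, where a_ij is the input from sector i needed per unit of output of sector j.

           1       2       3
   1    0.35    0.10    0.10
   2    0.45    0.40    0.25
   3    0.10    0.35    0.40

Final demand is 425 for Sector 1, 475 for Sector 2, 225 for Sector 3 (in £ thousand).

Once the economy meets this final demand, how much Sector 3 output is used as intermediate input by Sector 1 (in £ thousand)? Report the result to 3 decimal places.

z_31 = 143.049

I − A =
  [   0.65    -0.10    -0.10]
  [  -0.45     0.60    -0.25]
  [  -0.10    -0.35     0.60]
Cofactors of I−A, C_ij = (−1)^(i+j)·(minor ij) (rows/columns in the sector order above):
  C_11 = (0.60)(0.60) − (-0.25)(-0.35) = 0.2725
  C_12 = −[(-0.45)(0.60) − (-0.25)(-0.10)] = 0.2950
  C_13 = (-0.45)(-0.35) − (0.60)(-0.10) = 0.2175
  C_21 = −[(-0.10)(0.60) − (-0.10)(-0.35)] = 0.0950
  C_22 = (0.65)(0.60) − (-0.10)(-0.10) = 0.3800
  C_23 = −[(0.65)(-0.35) − (-0.10)(-0.10)] = 0.2375
  C_31 = (-0.10)(-0.25) − (-0.10)(0.60) = 0.0850
  C_32 = −[(0.65)(-0.25) − (-0.10)(-0.45)] = 0.2075
  C_33 = (0.65)(0.60) − (-0.10)(-0.45) = 0.3450
det(I−A) = Σ_j (I−A)_1j·C_1j = (0.65)(0.2725) + (-0.10)(0.2950) + (-0.10)(0.2175) = 0.125875
adj(I−A) = Cᵀ =
  [ 0.2725   0.0950   0.0850]
  [ 0.2950   0.3800   0.2075]
  [ 0.2175   0.2375   0.3450]
(I − A)⁻¹ = adj(I−A) / det(I−A) ≈
  [   2.1648     0.7547     0.6753]
  [   2.3436     3.0189     1.6485]
  [   1.7279     1.8868     2.7408]
First solve x = (I − A)⁻¹ d = adj(I−A)·d / det(I−A); in particular x_1 = (0.2725·425 + 0.0950·475 + 0.0850·225) / 0.125875 = 180.0625 / 0.125875 ≈ 1430.48659.
Intermediate flow from 3 to 1: z_31 = a_31 · x_1 = 0.10 × 180.0625 / 0.125875 = 18.00625 / 0.125875 ≈ 143.049.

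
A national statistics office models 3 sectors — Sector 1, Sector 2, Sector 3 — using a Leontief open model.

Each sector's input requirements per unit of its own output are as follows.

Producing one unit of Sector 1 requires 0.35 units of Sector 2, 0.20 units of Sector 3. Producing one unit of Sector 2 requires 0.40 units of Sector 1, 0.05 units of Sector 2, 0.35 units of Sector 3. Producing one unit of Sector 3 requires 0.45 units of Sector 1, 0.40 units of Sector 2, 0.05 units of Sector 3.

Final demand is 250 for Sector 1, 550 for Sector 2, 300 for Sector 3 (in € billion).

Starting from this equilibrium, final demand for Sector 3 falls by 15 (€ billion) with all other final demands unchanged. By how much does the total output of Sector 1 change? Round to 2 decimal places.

Δx_1 = -19.29

I − A =
  [   1.00    -0.40    -0.45]
  [  -0.35     0.95    -0.40]
  [  -0.20    -0.35     0.95]
Cofactors of I−A, C_ij = (−1)^(i+j)·(minor ij) (rows/columns in the sector order above):
  C_11 = (0.95)(0.95) − (-0.40)(-0.35) = 0.7625
  C_12 = −[(-0.35)(0.95) − (-0.40)(-0.20)] = 0.4125
  C_13 = (-0.35)(-0.35) − (0.95)(-0.20) = 0.3125
  C_21 = −[(-0.40)(0.95) − (-0.45)(-0.35)] = 0.5375
  C_22 = (1.00)(0.95) − (-0.45)(-0.20) = 0.8600
  C_23 = −[(1.00)(-0.35) − (-0.40)(-0.20)] = 0.4300
  C_31 = (-0.40)(-0.40) − (-0.45)(0.95) = 0.5875
  C_32 = −[(1.00)(-0.40) − (-0.45)(-0.35)] = 0.5575
  C_33 = (1.00)(0.95) − (-0.40)(-0.35) = 0.8100
det(I−A) = Σ_j (I−A)_1j·C_1j = (1.00)(0.7625) + (-0.40)(0.4125) + (-0.45)(0.3125) = 0.456875
adj(I−A) = Cᵀ =
  [ 0.7625   0.5375   0.5875]
  [ 0.4125   0.8600   0.5575]
  [ 0.3125   0.4300   0.8100]
(I − A)⁻¹ = adj(I−A) / det(I−A) ≈
  [   1.6689     1.1765     1.2859]
  [   0.9029     1.8824     1.2202]
  [   0.6840     0.9412     1.7729]
Δx = (I − A)⁻¹ Δd with Δd having -15 in the Sector 3 component and 0 elsewhere.
So Δx_1 = L_13 · (-15), where L_13 = adj(I−A)_13 / det(I−A) = 0.5875 / 0.456875.
Δx_1 = 0.5875 × (-15) / 0.456875 = -8.8125 / 0.456875 ≈ -19.29.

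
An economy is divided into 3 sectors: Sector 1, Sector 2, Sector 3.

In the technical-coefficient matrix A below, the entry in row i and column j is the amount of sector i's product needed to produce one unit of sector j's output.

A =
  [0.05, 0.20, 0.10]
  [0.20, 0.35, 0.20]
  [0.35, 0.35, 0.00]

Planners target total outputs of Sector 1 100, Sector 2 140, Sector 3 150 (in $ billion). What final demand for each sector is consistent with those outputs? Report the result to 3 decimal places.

I − A =
  [   0.95    -0.20    -0.10]
  [  -0.20     0.65    -0.20]
  [  -0.35    -0.35     1.00]
d = (I − A) x:
  d_1 = (+0.95)·100 + (-0.20)·140 + (-0.10)·150 = 52.000
  d_2 = (-0.20)·100 + (+0.65)·140 + (-0.20)·150 = 41.000
  d_3 = (-0.35)·100 + (-0.35)·140 + (+1.00)·150 = 66.000

d_1 = 52.000, d_2 = 41.000, d_3 = 66.000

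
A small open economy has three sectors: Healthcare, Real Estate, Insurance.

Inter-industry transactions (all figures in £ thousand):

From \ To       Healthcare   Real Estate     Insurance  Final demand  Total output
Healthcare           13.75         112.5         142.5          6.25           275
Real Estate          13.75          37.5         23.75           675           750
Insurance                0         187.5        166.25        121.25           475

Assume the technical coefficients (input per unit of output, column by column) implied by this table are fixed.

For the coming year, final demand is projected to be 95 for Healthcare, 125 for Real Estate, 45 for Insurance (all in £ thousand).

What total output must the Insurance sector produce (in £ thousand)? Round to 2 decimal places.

x_I = 125.68

Technical coefficients a_ij = z_ij / X_j:
  a_HH = 13.75/275 = 0.05, a_RH = 13.75/275 = 0.05, a_IH = 0/275 = 0.00
  a_HR = 112.5/750 = 0.15, a_RR = 37.5/750 = 0.05, a_IR = 187.5/750 = 0.25
  a_HI = 142.5/475 = 0.30, a_RI = 23.75/475 = 0.05, a_II = 166.25/475 = 0.35
I − A =
  [   0.95    -0.15    -0.30]
  [  -0.05     0.95    -0.05]
  [   0.00    -0.25     0.65]
Cofactors of I−A, C_ij = (−1)^(i+j)·(minor ij) (rows/columns in the sector order above):
  C_11 = (0.95)(0.65) − (-0.05)(-0.25) = 0.6050
  C_12 = −[(-0.05)(0.65) − (-0.05)(0.00)] = 0.0325
  C_13 = (-0.05)(-0.25) − (0.95)(0.00) = 0.0125
  C_21 = −[(-0.15)(0.65) − (-0.30)(-0.25)] = 0.1725
  C_22 = (0.95)(0.65) − (-0.30)(0.00) = 0.6175
  C_23 = −[(0.95)(-0.25) − (-0.15)(0.00)] = 0.2375
  C_31 = (-0.15)(-0.05) − (-0.30)(0.95) = 0.2925
  C_32 = −[(0.95)(-0.05) − (-0.30)(-0.05)] = 0.0625
  C_33 = (0.95)(0.95) − (-0.15)(-0.05) = 0.8950
det(I−A) = Σ_j (I−A)_1j·C_1j = (0.95)(0.6050) + (-0.15)(0.0325) + (-0.30)(0.0125) = 0.566125
adj(I−A) = Cᵀ =
  [ 0.6050   0.1725   0.2925]
  [ 0.0325   0.6175   0.0625]
  [ 0.0125   0.2375   0.8950]
(I − A)⁻¹ = adj(I−A) / det(I−A) ≈
  [   1.0687     0.3047     0.5167]
  [   0.0574     1.0907     0.1104]
  [   0.0221     0.4195     1.5809]
x = (I − A)⁻¹ d = adj(I−A)·d / det(I−A), with det(I−A) = 0.566125:
  x_H = (0.6050·95 + 0.1725·125 + 0.2925·45) / 0.566125 = 92.20 / 0.566125 ≈ 162.86
  x_R = (0.0325·95 + 0.6175·125 + 0.0625·45) / 0.566125 = 83.0875 / 0.566125 ≈ 146.77
  x_I = (0.0125·95 + 0.2375·125 + 0.8950·45) / 0.566125 = 71.15 / 0.566125 ≈ 125.68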